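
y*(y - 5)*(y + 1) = y^3 - 4*y^2 - 5*y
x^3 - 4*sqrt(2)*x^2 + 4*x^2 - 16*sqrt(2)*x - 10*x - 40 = (x + 4)*(x - 5*sqrt(2))*(x + sqrt(2))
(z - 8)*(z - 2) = z^2 - 10*z + 16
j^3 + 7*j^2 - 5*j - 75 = (j - 3)*(j + 5)^2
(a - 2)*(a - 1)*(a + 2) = a^3 - a^2 - 4*a + 4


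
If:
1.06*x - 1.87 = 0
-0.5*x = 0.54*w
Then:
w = -1.63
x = 1.76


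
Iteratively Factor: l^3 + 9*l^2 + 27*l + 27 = (l + 3)*(l^2 + 6*l + 9) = (l + 3)^2*(l + 3)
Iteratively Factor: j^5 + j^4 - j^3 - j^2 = (j)*(j^4 + j^3 - j^2 - j) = j*(j - 1)*(j^3 + 2*j^2 + j) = j*(j - 1)*(j + 1)*(j^2 + j) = j^2*(j - 1)*(j + 1)*(j + 1)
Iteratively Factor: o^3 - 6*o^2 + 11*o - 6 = (o - 2)*(o^2 - 4*o + 3) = (o - 2)*(o - 1)*(o - 3)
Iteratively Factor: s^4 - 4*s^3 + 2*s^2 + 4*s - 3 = (s + 1)*(s^3 - 5*s^2 + 7*s - 3) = (s - 1)*(s + 1)*(s^2 - 4*s + 3) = (s - 3)*(s - 1)*(s + 1)*(s - 1)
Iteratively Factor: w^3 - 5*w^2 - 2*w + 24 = (w - 4)*(w^2 - w - 6) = (w - 4)*(w + 2)*(w - 3)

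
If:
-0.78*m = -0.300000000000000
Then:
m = 0.38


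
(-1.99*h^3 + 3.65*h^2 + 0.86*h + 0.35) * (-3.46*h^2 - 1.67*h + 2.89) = 6.8854*h^5 - 9.3057*h^4 - 14.8222*h^3 + 7.9013*h^2 + 1.9009*h + 1.0115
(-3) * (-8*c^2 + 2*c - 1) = 24*c^2 - 6*c + 3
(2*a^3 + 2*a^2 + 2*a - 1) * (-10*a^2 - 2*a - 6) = -20*a^5 - 24*a^4 - 36*a^3 - 6*a^2 - 10*a + 6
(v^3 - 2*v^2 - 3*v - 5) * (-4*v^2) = -4*v^5 + 8*v^4 + 12*v^3 + 20*v^2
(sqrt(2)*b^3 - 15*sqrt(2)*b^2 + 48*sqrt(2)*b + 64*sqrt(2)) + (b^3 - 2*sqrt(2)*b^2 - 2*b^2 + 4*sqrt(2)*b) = b^3 + sqrt(2)*b^3 - 17*sqrt(2)*b^2 - 2*b^2 + 52*sqrt(2)*b + 64*sqrt(2)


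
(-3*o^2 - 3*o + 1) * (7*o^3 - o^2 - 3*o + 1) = -21*o^5 - 18*o^4 + 19*o^3 + 5*o^2 - 6*o + 1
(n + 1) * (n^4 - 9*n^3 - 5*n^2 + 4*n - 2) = n^5 - 8*n^4 - 14*n^3 - n^2 + 2*n - 2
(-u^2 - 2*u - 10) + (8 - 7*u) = -u^2 - 9*u - 2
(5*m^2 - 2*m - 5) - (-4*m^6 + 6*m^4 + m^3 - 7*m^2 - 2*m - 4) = 4*m^6 - 6*m^4 - m^3 + 12*m^2 - 1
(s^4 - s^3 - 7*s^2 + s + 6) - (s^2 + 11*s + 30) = s^4 - s^3 - 8*s^2 - 10*s - 24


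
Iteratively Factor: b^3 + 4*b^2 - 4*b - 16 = (b + 2)*(b^2 + 2*b - 8) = (b + 2)*(b + 4)*(b - 2)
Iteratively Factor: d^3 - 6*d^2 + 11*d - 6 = (d - 1)*(d^2 - 5*d + 6) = (d - 3)*(d - 1)*(d - 2)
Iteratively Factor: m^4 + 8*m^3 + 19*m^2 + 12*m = (m + 3)*(m^3 + 5*m^2 + 4*m) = m*(m + 3)*(m^2 + 5*m + 4) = m*(m + 1)*(m + 3)*(m + 4)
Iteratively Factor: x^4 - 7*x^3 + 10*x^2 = (x)*(x^3 - 7*x^2 + 10*x) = x^2*(x^2 - 7*x + 10) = x^2*(x - 2)*(x - 5)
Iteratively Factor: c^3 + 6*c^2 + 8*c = (c + 2)*(c^2 + 4*c) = (c + 2)*(c + 4)*(c)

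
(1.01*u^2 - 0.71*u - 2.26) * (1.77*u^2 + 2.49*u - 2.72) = 1.7877*u^4 + 1.2582*u^3 - 8.5153*u^2 - 3.6962*u + 6.1472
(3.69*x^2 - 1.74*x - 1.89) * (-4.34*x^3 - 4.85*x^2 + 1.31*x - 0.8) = -16.0146*x^5 - 10.3449*x^4 + 21.4755*x^3 + 3.9351*x^2 - 1.0839*x + 1.512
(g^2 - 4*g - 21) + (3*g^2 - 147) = 4*g^2 - 4*g - 168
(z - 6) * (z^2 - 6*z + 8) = z^3 - 12*z^2 + 44*z - 48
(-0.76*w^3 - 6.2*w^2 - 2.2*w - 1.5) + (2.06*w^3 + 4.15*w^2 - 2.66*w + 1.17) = 1.3*w^3 - 2.05*w^2 - 4.86*w - 0.33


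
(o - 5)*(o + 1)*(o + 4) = o^3 - 21*o - 20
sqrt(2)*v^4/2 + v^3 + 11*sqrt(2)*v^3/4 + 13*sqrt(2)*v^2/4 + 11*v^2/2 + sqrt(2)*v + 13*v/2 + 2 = (v + 1/2)*(v + 1)*(v + 4)*(sqrt(2)*v/2 + 1)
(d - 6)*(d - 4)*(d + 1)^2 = d^4 - 8*d^3 + 5*d^2 + 38*d + 24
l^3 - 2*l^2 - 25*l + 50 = (l - 5)*(l - 2)*(l + 5)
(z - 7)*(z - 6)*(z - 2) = z^3 - 15*z^2 + 68*z - 84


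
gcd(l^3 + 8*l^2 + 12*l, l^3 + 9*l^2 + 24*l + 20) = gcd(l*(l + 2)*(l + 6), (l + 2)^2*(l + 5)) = l + 2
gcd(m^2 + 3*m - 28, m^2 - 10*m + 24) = m - 4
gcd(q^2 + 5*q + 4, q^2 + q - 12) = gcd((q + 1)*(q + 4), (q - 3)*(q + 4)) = q + 4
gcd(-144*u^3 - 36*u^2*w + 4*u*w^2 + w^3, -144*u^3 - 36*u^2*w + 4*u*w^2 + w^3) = 144*u^3 + 36*u^2*w - 4*u*w^2 - w^3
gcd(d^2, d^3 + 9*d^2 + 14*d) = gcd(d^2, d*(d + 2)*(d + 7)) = d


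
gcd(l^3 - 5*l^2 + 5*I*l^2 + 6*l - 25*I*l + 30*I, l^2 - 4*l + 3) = l - 3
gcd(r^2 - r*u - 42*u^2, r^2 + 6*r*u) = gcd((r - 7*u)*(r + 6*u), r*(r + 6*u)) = r + 6*u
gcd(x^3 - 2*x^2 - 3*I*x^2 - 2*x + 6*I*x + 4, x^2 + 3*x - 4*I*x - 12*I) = 1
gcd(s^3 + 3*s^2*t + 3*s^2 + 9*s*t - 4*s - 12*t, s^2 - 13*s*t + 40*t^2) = 1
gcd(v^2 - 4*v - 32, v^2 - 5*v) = 1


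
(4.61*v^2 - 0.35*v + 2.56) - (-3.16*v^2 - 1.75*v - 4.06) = 7.77*v^2 + 1.4*v + 6.62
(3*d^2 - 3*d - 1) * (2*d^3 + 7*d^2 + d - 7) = 6*d^5 + 15*d^4 - 20*d^3 - 31*d^2 + 20*d + 7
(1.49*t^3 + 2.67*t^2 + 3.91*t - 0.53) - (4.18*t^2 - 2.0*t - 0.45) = 1.49*t^3 - 1.51*t^2 + 5.91*t - 0.08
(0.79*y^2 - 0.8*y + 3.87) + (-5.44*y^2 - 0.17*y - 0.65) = -4.65*y^2 - 0.97*y + 3.22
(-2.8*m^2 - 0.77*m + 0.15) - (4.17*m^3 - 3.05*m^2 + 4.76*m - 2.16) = -4.17*m^3 + 0.25*m^2 - 5.53*m + 2.31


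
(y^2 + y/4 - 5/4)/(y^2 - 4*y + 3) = (y + 5/4)/(y - 3)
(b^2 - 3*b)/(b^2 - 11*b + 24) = b/(b - 8)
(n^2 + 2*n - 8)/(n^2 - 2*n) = (n + 4)/n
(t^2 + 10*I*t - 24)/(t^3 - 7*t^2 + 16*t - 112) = (t + 6*I)/(t^2 - t*(7 + 4*I) + 28*I)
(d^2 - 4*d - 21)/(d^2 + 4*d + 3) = (d - 7)/(d + 1)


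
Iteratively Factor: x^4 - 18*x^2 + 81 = (x + 3)*(x^3 - 3*x^2 - 9*x + 27) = (x - 3)*(x + 3)*(x^2 - 9) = (x - 3)^2*(x + 3)*(x + 3)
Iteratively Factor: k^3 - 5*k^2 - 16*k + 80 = (k - 4)*(k^2 - k - 20) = (k - 5)*(k - 4)*(k + 4)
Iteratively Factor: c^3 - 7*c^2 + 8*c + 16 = (c - 4)*(c^2 - 3*c - 4) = (c - 4)^2*(c + 1)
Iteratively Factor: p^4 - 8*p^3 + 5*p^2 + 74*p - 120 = (p - 2)*(p^3 - 6*p^2 - 7*p + 60) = (p - 5)*(p - 2)*(p^2 - p - 12) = (p - 5)*(p - 2)*(p + 3)*(p - 4)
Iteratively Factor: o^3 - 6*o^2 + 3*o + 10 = (o - 5)*(o^2 - o - 2) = (o - 5)*(o + 1)*(o - 2)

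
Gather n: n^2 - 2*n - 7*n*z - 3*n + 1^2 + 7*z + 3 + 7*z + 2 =n^2 + n*(-7*z - 5) + 14*z + 6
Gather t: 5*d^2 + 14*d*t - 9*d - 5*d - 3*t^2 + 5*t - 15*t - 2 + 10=5*d^2 - 14*d - 3*t^2 + t*(14*d - 10) + 8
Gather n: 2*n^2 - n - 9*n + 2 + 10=2*n^2 - 10*n + 12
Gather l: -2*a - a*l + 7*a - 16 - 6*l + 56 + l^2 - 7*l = 5*a + l^2 + l*(-a - 13) + 40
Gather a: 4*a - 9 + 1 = 4*a - 8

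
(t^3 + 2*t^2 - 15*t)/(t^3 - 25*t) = (t - 3)/(t - 5)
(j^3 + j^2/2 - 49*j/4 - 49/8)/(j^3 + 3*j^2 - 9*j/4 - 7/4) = (j - 7/2)/(j - 1)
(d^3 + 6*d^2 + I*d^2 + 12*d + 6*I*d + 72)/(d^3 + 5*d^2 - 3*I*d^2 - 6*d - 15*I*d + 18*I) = (d + 4*I)/(d - 1)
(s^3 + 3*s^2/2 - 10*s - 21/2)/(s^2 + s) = s + 1/2 - 21/(2*s)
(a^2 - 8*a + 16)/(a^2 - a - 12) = (a - 4)/(a + 3)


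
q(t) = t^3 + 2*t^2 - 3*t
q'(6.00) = 129.00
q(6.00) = 270.00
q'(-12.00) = 381.00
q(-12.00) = -1404.00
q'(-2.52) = 5.97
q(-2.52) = 4.26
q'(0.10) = -2.57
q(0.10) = -0.28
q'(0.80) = 2.12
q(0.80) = -0.61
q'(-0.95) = -4.09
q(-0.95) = 3.80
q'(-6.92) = 112.98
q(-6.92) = -214.84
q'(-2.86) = 10.10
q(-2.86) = 1.55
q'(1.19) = 6.01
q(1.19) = 0.95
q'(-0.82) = -4.26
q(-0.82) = 3.25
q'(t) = 3*t^2 + 4*t - 3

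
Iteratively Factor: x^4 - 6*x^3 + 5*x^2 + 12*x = (x)*(x^3 - 6*x^2 + 5*x + 12) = x*(x - 4)*(x^2 - 2*x - 3) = x*(x - 4)*(x + 1)*(x - 3)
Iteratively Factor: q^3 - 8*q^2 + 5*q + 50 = (q - 5)*(q^2 - 3*q - 10) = (q - 5)*(q + 2)*(q - 5)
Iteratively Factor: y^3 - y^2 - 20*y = (y + 4)*(y^2 - 5*y) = y*(y + 4)*(y - 5)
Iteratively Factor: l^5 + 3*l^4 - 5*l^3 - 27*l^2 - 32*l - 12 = (l + 1)*(l^4 + 2*l^3 - 7*l^2 - 20*l - 12) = (l + 1)^2*(l^3 + l^2 - 8*l - 12) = (l - 3)*(l + 1)^2*(l^2 + 4*l + 4) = (l - 3)*(l + 1)^2*(l + 2)*(l + 2)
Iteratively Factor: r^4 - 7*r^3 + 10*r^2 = (r)*(r^3 - 7*r^2 + 10*r) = r*(r - 5)*(r^2 - 2*r) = r*(r - 5)*(r - 2)*(r)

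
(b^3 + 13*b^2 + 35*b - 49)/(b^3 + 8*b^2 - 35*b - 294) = (b - 1)/(b - 6)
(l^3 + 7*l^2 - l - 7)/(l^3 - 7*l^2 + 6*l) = (l^2 + 8*l + 7)/(l*(l - 6))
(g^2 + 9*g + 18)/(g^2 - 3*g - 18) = (g + 6)/(g - 6)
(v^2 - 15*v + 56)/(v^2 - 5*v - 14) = (v - 8)/(v + 2)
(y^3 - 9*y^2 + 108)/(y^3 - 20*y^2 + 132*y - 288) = (y + 3)/(y - 8)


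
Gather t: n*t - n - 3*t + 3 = -n + t*(n - 3) + 3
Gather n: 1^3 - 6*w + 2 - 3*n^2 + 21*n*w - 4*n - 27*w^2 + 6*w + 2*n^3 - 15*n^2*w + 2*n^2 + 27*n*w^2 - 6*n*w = 2*n^3 + n^2*(-15*w - 1) + n*(27*w^2 + 15*w - 4) - 27*w^2 + 3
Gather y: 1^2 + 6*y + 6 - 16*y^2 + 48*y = -16*y^2 + 54*y + 7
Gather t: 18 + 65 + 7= 90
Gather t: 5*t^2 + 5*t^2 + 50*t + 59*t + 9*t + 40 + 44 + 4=10*t^2 + 118*t + 88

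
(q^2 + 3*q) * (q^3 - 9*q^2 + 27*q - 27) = q^5 - 6*q^4 + 54*q^2 - 81*q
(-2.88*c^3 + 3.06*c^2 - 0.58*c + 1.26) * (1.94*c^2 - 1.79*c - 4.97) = -5.5872*c^5 + 11.0916*c^4 + 7.711*c^3 - 11.7256*c^2 + 0.6272*c - 6.2622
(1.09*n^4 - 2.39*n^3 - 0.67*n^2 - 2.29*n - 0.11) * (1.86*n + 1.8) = 2.0274*n^5 - 2.4834*n^4 - 5.5482*n^3 - 5.4654*n^2 - 4.3266*n - 0.198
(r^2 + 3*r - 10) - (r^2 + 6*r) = -3*r - 10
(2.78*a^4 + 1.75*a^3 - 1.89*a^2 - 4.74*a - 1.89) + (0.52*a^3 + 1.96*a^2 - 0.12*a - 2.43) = 2.78*a^4 + 2.27*a^3 + 0.0700000000000001*a^2 - 4.86*a - 4.32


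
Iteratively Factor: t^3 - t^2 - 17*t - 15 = (t + 3)*(t^2 - 4*t - 5) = (t + 1)*(t + 3)*(t - 5)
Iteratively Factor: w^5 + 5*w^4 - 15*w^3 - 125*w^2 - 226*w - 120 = (w + 2)*(w^4 + 3*w^3 - 21*w^2 - 83*w - 60) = (w + 2)*(w + 4)*(w^3 - w^2 - 17*w - 15) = (w + 1)*(w + 2)*(w + 4)*(w^2 - 2*w - 15) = (w - 5)*(w + 1)*(w + 2)*(w + 4)*(w + 3)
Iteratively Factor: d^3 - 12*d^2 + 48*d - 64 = (d - 4)*(d^2 - 8*d + 16) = (d - 4)^2*(d - 4)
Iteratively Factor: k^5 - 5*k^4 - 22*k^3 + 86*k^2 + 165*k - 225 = (k - 5)*(k^4 - 22*k^2 - 24*k + 45) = (k - 5)*(k - 1)*(k^3 + k^2 - 21*k - 45) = (k - 5)^2*(k - 1)*(k^2 + 6*k + 9) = (k - 5)^2*(k - 1)*(k + 3)*(k + 3)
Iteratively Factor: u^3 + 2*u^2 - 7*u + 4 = (u - 1)*(u^2 + 3*u - 4) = (u - 1)^2*(u + 4)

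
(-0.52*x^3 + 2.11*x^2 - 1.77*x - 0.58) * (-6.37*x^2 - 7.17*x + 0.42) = 3.3124*x^5 - 9.7123*x^4 - 4.0722*x^3 + 17.2717*x^2 + 3.4152*x - 0.2436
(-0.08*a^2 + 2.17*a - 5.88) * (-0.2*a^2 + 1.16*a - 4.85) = 0.016*a^4 - 0.5268*a^3 + 4.0812*a^2 - 17.3453*a + 28.518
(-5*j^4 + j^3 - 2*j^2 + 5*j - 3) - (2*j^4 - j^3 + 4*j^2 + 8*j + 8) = -7*j^4 + 2*j^3 - 6*j^2 - 3*j - 11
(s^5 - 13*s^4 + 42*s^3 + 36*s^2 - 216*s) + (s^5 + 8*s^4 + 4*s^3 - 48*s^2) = 2*s^5 - 5*s^4 + 46*s^3 - 12*s^2 - 216*s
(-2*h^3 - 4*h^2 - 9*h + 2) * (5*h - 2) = -10*h^4 - 16*h^3 - 37*h^2 + 28*h - 4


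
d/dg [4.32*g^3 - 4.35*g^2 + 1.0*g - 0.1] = 12.96*g^2 - 8.7*g + 1.0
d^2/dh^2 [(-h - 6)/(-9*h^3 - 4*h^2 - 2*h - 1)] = 2*((h + 6)*(27*h^2 + 8*h + 2)^2 - (27*h^2 + 8*h + (h + 6)*(27*h + 4) + 2)*(9*h^3 + 4*h^2 + 2*h + 1))/(9*h^3 + 4*h^2 + 2*h + 1)^3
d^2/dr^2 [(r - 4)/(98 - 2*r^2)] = (4*r^2*(4 - r) + (3*r - 4)*(r^2 - 49))/(r^2 - 49)^3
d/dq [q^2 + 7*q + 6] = 2*q + 7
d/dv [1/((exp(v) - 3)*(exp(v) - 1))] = 2*(2 - exp(v))*exp(v)/(exp(4*v) - 8*exp(3*v) + 22*exp(2*v) - 24*exp(v) + 9)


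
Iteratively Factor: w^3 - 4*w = (w)*(w^2 - 4) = w*(w - 2)*(w + 2)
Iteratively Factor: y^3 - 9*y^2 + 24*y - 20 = (y - 2)*(y^2 - 7*y + 10) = (y - 5)*(y - 2)*(y - 2)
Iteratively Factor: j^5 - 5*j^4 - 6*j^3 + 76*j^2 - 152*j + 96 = (j - 2)*(j^4 - 3*j^3 - 12*j^2 + 52*j - 48) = (j - 2)^2*(j^3 - j^2 - 14*j + 24) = (j - 3)*(j - 2)^2*(j^2 + 2*j - 8) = (j - 3)*(j - 2)^2*(j + 4)*(j - 2)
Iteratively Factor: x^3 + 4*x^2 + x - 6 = (x + 3)*(x^2 + x - 2) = (x - 1)*(x + 3)*(x + 2)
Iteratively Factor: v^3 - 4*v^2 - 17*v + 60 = (v - 3)*(v^2 - v - 20) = (v - 3)*(v + 4)*(v - 5)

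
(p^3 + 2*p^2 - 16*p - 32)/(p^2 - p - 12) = (p^2 + 6*p + 8)/(p + 3)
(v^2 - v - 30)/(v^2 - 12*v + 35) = (v^2 - v - 30)/(v^2 - 12*v + 35)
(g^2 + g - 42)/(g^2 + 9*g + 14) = (g - 6)/(g + 2)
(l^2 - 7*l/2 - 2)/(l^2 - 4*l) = (l + 1/2)/l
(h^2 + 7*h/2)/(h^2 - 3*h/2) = (2*h + 7)/(2*h - 3)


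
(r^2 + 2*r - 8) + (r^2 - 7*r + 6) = 2*r^2 - 5*r - 2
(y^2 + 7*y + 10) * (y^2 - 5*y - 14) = y^4 + 2*y^3 - 39*y^2 - 148*y - 140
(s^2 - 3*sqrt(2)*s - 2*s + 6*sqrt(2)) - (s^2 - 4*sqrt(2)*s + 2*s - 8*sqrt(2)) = -4*s + sqrt(2)*s + 14*sqrt(2)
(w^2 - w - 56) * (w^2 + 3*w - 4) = w^4 + 2*w^3 - 63*w^2 - 164*w + 224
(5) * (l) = 5*l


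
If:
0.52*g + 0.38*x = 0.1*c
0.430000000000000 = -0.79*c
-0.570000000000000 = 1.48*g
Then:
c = -0.54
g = -0.39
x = 0.38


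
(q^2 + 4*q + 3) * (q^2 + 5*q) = q^4 + 9*q^3 + 23*q^2 + 15*q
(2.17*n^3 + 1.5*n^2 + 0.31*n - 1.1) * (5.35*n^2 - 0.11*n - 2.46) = 11.6095*n^5 + 7.7863*n^4 - 3.8447*n^3 - 9.6091*n^2 - 0.6416*n + 2.706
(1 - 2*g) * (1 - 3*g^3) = 6*g^4 - 3*g^3 - 2*g + 1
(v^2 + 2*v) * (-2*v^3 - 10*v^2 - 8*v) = -2*v^5 - 14*v^4 - 28*v^3 - 16*v^2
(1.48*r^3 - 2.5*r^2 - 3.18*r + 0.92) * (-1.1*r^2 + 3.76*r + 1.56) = -1.628*r^5 + 8.3148*r^4 - 3.5932*r^3 - 16.8688*r^2 - 1.5016*r + 1.4352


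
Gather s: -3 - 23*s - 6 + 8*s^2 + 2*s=8*s^2 - 21*s - 9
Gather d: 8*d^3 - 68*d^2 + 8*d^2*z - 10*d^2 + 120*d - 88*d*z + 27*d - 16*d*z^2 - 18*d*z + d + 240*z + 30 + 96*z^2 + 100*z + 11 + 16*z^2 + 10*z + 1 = 8*d^3 + d^2*(8*z - 78) + d*(-16*z^2 - 106*z + 148) + 112*z^2 + 350*z + 42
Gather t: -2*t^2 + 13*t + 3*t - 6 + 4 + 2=-2*t^2 + 16*t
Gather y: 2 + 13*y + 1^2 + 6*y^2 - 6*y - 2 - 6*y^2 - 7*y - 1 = 0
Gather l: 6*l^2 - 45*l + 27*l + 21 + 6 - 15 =6*l^2 - 18*l + 12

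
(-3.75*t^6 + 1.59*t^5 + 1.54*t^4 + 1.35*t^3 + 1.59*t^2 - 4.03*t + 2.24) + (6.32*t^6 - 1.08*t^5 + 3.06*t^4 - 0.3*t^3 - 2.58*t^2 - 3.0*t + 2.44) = 2.57*t^6 + 0.51*t^5 + 4.6*t^4 + 1.05*t^3 - 0.99*t^2 - 7.03*t + 4.68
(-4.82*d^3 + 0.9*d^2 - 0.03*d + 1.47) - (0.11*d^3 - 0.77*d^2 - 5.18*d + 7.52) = -4.93*d^3 + 1.67*d^2 + 5.15*d - 6.05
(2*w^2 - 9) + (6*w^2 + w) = 8*w^2 + w - 9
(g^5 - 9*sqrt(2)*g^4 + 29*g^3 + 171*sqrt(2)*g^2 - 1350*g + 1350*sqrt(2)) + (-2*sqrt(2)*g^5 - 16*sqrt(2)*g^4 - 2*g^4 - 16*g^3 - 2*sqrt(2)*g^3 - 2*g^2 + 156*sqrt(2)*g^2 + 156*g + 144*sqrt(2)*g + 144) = -2*sqrt(2)*g^5 + g^5 - 25*sqrt(2)*g^4 - 2*g^4 - 2*sqrt(2)*g^3 + 13*g^3 - 2*g^2 + 327*sqrt(2)*g^2 - 1194*g + 144*sqrt(2)*g + 144 + 1350*sqrt(2)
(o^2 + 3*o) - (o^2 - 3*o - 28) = 6*o + 28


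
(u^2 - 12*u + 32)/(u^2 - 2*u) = (u^2 - 12*u + 32)/(u*(u - 2))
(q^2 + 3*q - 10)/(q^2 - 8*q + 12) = (q + 5)/(q - 6)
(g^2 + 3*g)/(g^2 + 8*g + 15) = g/(g + 5)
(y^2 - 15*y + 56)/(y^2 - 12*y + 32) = (y - 7)/(y - 4)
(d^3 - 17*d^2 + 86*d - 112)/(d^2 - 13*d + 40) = (d^2 - 9*d + 14)/(d - 5)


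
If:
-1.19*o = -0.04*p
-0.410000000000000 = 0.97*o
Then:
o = -0.42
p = -12.57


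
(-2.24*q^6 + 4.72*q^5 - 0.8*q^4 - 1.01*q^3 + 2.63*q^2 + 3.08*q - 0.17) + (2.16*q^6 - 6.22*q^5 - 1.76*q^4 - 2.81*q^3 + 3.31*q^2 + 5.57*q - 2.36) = -0.0800000000000001*q^6 - 1.5*q^5 - 2.56*q^4 - 3.82*q^3 + 5.94*q^2 + 8.65*q - 2.53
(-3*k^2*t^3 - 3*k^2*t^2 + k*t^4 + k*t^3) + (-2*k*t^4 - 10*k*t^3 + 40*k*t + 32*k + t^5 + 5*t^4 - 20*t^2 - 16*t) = -3*k^2*t^3 - 3*k^2*t^2 - k*t^4 - 9*k*t^3 + 40*k*t + 32*k + t^5 + 5*t^4 - 20*t^2 - 16*t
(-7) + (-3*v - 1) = -3*v - 8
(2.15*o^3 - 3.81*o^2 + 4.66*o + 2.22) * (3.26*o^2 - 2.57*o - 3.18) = 7.009*o^5 - 17.9461*o^4 + 18.1463*o^3 + 7.3768*o^2 - 20.5242*o - 7.0596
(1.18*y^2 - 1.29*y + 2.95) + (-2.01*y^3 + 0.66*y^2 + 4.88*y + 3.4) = -2.01*y^3 + 1.84*y^2 + 3.59*y + 6.35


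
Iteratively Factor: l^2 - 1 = (l + 1)*(l - 1)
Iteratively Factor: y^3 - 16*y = (y + 4)*(y^2 - 4*y) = y*(y + 4)*(y - 4)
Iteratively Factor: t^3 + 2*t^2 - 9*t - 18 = (t + 3)*(t^2 - t - 6) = (t + 2)*(t + 3)*(t - 3)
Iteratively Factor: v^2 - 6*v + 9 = (v - 3)*(v - 3)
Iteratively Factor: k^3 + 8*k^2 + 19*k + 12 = (k + 3)*(k^2 + 5*k + 4) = (k + 1)*(k + 3)*(k + 4)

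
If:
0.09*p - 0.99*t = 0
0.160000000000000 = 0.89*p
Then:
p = 0.18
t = 0.02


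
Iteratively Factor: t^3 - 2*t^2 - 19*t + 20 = (t - 1)*(t^2 - t - 20) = (t - 1)*(t + 4)*(t - 5)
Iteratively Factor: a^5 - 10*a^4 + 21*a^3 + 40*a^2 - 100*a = (a)*(a^4 - 10*a^3 + 21*a^2 + 40*a - 100) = a*(a - 2)*(a^3 - 8*a^2 + 5*a + 50) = a*(a - 2)*(a + 2)*(a^2 - 10*a + 25) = a*(a - 5)*(a - 2)*(a + 2)*(a - 5)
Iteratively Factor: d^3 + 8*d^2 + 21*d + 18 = (d + 3)*(d^2 + 5*d + 6) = (d + 3)^2*(d + 2)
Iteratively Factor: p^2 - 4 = (p + 2)*(p - 2)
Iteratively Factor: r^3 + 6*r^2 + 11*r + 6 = (r + 3)*(r^2 + 3*r + 2) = (r + 1)*(r + 3)*(r + 2)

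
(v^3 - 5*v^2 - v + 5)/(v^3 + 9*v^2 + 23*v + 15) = (v^2 - 6*v + 5)/(v^2 + 8*v + 15)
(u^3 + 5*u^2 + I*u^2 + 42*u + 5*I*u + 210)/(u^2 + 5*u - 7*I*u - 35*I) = (u^2 + I*u + 42)/(u - 7*I)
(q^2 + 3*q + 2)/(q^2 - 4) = (q + 1)/(q - 2)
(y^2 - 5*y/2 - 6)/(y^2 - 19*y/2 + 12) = (2*y^2 - 5*y - 12)/(2*y^2 - 19*y + 24)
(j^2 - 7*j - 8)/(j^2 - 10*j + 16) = (j + 1)/(j - 2)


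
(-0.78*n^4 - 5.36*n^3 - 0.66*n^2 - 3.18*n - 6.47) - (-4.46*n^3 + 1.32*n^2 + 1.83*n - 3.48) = -0.78*n^4 - 0.9*n^3 - 1.98*n^2 - 5.01*n - 2.99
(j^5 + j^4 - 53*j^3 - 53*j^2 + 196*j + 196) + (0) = j^5 + j^4 - 53*j^3 - 53*j^2 + 196*j + 196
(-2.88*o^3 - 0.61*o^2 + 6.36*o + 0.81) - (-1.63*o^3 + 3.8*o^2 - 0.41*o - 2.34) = -1.25*o^3 - 4.41*o^2 + 6.77*o + 3.15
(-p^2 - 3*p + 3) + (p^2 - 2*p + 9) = 12 - 5*p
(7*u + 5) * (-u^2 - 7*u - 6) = -7*u^3 - 54*u^2 - 77*u - 30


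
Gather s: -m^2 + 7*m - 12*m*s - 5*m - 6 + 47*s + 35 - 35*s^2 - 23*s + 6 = -m^2 + 2*m - 35*s^2 + s*(24 - 12*m) + 35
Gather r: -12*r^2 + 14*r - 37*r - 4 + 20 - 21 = -12*r^2 - 23*r - 5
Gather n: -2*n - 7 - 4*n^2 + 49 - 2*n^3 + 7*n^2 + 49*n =-2*n^3 + 3*n^2 + 47*n + 42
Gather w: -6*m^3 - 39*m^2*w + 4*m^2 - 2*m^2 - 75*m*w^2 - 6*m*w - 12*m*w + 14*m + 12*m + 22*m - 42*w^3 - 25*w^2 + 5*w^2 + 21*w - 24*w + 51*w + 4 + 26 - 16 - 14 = -6*m^3 + 2*m^2 + 48*m - 42*w^3 + w^2*(-75*m - 20) + w*(-39*m^2 - 18*m + 48)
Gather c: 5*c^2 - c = 5*c^2 - c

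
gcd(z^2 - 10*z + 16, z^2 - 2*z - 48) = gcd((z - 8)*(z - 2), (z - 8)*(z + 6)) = z - 8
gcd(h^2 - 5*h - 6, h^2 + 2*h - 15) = 1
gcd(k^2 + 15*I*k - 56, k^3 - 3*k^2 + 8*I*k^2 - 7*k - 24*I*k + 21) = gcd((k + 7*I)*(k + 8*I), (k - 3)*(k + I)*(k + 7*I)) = k + 7*I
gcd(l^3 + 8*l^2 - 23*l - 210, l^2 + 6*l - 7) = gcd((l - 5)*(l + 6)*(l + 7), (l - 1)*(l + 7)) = l + 7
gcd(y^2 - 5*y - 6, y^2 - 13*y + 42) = y - 6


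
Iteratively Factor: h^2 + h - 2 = (h + 2)*(h - 1)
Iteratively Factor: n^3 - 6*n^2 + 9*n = (n - 3)*(n^2 - 3*n) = n*(n - 3)*(n - 3)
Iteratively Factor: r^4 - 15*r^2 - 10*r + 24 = (r + 3)*(r^3 - 3*r^2 - 6*r + 8) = (r - 4)*(r + 3)*(r^2 + r - 2) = (r - 4)*(r + 2)*(r + 3)*(r - 1)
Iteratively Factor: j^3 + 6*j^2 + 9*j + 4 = (j + 1)*(j^2 + 5*j + 4) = (j + 1)^2*(j + 4)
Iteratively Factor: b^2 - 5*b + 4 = (b - 4)*(b - 1)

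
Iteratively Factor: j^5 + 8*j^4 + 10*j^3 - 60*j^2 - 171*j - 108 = (j + 3)*(j^4 + 5*j^3 - 5*j^2 - 45*j - 36) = (j + 3)^2*(j^3 + 2*j^2 - 11*j - 12) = (j + 1)*(j + 3)^2*(j^2 + j - 12) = (j - 3)*(j + 1)*(j + 3)^2*(j + 4)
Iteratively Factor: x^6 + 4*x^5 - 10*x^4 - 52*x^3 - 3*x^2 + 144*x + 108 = (x + 2)*(x^5 + 2*x^4 - 14*x^3 - 24*x^2 + 45*x + 54) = (x + 2)*(x + 3)*(x^4 - x^3 - 11*x^2 + 9*x + 18) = (x - 2)*(x + 2)*(x + 3)*(x^3 + x^2 - 9*x - 9) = (x - 3)*(x - 2)*(x + 2)*(x + 3)*(x^2 + 4*x + 3) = (x - 3)*(x - 2)*(x + 1)*(x + 2)*(x + 3)*(x + 3)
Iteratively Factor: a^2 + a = (a)*(a + 1)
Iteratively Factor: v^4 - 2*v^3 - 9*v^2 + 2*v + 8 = (v - 1)*(v^3 - v^2 - 10*v - 8) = (v - 1)*(v + 1)*(v^2 - 2*v - 8) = (v - 4)*(v - 1)*(v + 1)*(v + 2)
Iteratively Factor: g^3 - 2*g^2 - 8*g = (g)*(g^2 - 2*g - 8) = g*(g - 4)*(g + 2)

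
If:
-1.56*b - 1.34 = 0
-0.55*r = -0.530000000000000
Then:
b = -0.86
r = 0.96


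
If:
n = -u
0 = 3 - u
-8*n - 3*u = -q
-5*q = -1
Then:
No Solution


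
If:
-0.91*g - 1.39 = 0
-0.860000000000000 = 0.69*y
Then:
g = -1.53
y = -1.25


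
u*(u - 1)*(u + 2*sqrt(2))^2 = u^4 - u^3 + 4*sqrt(2)*u^3 - 4*sqrt(2)*u^2 + 8*u^2 - 8*u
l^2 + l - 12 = (l - 3)*(l + 4)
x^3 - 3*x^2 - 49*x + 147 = (x - 7)*(x - 3)*(x + 7)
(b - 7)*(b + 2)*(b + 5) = b^3 - 39*b - 70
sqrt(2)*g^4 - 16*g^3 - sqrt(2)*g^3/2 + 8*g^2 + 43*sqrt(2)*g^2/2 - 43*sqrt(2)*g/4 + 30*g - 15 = (g - 1/2)*(g - 6*sqrt(2))*(g - 5*sqrt(2)/2)*(sqrt(2)*g + 1)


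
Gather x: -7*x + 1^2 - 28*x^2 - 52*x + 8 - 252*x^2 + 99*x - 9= -280*x^2 + 40*x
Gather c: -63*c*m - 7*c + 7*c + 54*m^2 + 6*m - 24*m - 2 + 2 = -63*c*m + 54*m^2 - 18*m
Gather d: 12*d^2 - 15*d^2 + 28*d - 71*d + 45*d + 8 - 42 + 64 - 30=-3*d^2 + 2*d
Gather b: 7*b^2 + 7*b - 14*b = 7*b^2 - 7*b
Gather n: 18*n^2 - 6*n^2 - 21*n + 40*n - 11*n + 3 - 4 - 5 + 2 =12*n^2 + 8*n - 4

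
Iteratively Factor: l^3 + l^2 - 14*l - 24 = (l - 4)*(l^2 + 5*l + 6) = (l - 4)*(l + 2)*(l + 3)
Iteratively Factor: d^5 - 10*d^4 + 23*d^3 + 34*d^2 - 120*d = (d)*(d^4 - 10*d^3 + 23*d^2 + 34*d - 120) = d*(d - 4)*(d^3 - 6*d^2 - d + 30) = d*(d - 5)*(d - 4)*(d^2 - d - 6) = d*(d - 5)*(d - 4)*(d + 2)*(d - 3)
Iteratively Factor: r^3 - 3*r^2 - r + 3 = (r - 3)*(r^2 - 1) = (r - 3)*(r + 1)*(r - 1)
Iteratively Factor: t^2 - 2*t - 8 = (t - 4)*(t + 2)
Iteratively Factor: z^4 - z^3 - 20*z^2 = (z - 5)*(z^3 + 4*z^2) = (z - 5)*(z + 4)*(z^2) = z*(z - 5)*(z + 4)*(z)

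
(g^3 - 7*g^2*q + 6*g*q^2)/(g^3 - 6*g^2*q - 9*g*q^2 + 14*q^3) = g*(-g + 6*q)/(-g^2 + 5*g*q + 14*q^2)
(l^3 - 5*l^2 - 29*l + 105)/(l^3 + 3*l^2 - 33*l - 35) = (l^3 - 5*l^2 - 29*l + 105)/(l^3 + 3*l^2 - 33*l - 35)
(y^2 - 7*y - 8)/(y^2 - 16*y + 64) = (y + 1)/(y - 8)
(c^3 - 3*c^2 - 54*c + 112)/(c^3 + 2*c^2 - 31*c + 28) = (c^2 - 10*c + 16)/(c^2 - 5*c + 4)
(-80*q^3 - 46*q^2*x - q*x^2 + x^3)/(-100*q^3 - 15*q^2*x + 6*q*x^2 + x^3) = (-16*q^2 - 6*q*x + x^2)/(-20*q^2 + q*x + x^2)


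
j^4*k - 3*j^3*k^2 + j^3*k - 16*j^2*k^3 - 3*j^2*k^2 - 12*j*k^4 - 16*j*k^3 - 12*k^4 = (j - 6*k)*(j + k)*(j + 2*k)*(j*k + k)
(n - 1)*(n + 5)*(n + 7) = n^3 + 11*n^2 + 23*n - 35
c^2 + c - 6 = (c - 2)*(c + 3)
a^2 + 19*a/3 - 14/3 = (a - 2/3)*(a + 7)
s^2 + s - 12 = (s - 3)*(s + 4)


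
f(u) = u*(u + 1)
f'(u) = 2*u + 1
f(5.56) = 36.47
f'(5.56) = 12.12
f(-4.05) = 12.35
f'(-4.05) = -7.10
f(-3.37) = 7.99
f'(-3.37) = -5.74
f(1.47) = 3.63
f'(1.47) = 3.94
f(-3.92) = 11.45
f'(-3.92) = -6.84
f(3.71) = 17.47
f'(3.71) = 8.42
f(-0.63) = -0.23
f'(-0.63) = -0.26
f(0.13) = 0.15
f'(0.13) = 1.26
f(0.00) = 0.00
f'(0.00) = 1.00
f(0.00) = 0.00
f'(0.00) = 1.00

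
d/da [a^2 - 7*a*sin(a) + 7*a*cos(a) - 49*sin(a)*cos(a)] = -7*sqrt(2)*a*sin(a + pi/4) + 2*a - 49*cos(2*a) + 7*sqrt(2)*cos(a + pi/4)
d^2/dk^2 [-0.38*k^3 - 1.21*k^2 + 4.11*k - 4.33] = -2.28*k - 2.42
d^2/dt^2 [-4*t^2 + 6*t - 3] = -8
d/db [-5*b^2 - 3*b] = -10*b - 3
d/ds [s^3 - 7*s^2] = s*(3*s - 14)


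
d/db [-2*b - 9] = -2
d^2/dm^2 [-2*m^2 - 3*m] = -4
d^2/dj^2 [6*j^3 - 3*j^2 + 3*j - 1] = 36*j - 6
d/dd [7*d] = 7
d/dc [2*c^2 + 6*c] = 4*c + 6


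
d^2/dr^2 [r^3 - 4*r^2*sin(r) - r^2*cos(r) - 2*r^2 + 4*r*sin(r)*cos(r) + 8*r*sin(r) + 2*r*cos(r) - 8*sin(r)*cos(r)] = 4*r^2*sin(r) + r^2*cos(r) - 4*r*sin(r) - 8*r*sin(2*r) - 18*r*cos(r) + 6*r - 12*sin(r) + 16*sin(2*r) + 14*cos(r) + 8*cos(2*r) - 4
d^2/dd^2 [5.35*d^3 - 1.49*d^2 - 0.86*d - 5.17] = 32.1*d - 2.98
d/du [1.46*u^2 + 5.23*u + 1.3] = 2.92*u + 5.23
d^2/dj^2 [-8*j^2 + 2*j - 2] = -16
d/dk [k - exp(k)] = 1 - exp(k)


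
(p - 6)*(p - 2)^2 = p^3 - 10*p^2 + 28*p - 24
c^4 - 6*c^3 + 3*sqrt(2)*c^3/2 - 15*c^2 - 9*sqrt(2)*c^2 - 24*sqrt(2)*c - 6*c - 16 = (c - 8)*(c + 2)*(c + sqrt(2)/2)*(c + sqrt(2))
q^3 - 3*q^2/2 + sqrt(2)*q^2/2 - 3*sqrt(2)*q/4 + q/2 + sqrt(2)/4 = (q - 1)*(q - 1/2)*(q + sqrt(2)/2)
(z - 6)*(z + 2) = z^2 - 4*z - 12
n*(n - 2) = n^2 - 2*n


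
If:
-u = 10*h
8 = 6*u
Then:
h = -2/15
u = 4/3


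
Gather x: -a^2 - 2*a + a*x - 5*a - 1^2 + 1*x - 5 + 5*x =-a^2 - 7*a + x*(a + 6) - 6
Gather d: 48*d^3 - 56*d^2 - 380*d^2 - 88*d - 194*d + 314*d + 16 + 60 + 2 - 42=48*d^3 - 436*d^2 + 32*d + 36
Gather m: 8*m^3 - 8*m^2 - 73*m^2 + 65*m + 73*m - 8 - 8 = 8*m^3 - 81*m^2 + 138*m - 16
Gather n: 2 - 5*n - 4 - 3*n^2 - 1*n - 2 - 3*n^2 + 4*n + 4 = -6*n^2 - 2*n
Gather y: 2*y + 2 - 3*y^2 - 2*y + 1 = 3 - 3*y^2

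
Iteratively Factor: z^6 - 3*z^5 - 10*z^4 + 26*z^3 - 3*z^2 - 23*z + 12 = (z - 4)*(z^5 + z^4 - 6*z^3 + 2*z^2 + 5*z - 3) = (z - 4)*(z + 3)*(z^4 - 2*z^3 + 2*z - 1) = (z - 4)*(z + 1)*(z + 3)*(z^3 - 3*z^2 + 3*z - 1) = (z - 4)*(z - 1)*(z + 1)*(z + 3)*(z^2 - 2*z + 1) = (z - 4)*(z - 1)^2*(z + 1)*(z + 3)*(z - 1)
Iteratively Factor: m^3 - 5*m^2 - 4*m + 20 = (m + 2)*(m^2 - 7*m + 10) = (m - 2)*(m + 2)*(m - 5)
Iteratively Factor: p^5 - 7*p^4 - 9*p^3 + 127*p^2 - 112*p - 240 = (p + 4)*(p^4 - 11*p^3 + 35*p^2 - 13*p - 60) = (p - 3)*(p + 4)*(p^3 - 8*p^2 + 11*p + 20) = (p - 5)*(p - 3)*(p + 4)*(p^2 - 3*p - 4) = (p - 5)*(p - 4)*(p - 3)*(p + 4)*(p + 1)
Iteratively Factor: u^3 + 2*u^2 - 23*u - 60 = (u - 5)*(u^2 + 7*u + 12) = (u - 5)*(u + 3)*(u + 4)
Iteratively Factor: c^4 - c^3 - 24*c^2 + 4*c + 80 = (c - 2)*(c^3 + c^2 - 22*c - 40) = (c - 2)*(c + 4)*(c^2 - 3*c - 10) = (c - 2)*(c + 2)*(c + 4)*(c - 5)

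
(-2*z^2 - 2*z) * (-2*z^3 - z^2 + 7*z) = 4*z^5 + 6*z^4 - 12*z^3 - 14*z^2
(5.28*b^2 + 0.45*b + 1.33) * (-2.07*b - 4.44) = -10.9296*b^3 - 24.3747*b^2 - 4.7511*b - 5.9052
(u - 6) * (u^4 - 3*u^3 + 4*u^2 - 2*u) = u^5 - 9*u^4 + 22*u^3 - 26*u^2 + 12*u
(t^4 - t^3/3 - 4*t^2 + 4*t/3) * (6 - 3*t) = -3*t^5 + 7*t^4 + 10*t^3 - 28*t^2 + 8*t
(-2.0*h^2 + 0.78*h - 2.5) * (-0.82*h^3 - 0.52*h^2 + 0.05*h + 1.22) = 1.64*h^5 + 0.4004*h^4 + 1.5444*h^3 - 1.101*h^2 + 0.8266*h - 3.05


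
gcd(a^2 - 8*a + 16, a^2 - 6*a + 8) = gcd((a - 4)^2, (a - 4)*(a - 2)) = a - 4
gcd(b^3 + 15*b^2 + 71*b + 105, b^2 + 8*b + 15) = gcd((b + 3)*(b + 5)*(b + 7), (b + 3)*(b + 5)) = b^2 + 8*b + 15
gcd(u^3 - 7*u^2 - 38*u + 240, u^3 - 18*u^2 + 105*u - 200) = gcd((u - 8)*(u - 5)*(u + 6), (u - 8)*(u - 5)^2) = u^2 - 13*u + 40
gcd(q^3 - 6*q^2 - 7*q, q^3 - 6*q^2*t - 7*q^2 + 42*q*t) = q^2 - 7*q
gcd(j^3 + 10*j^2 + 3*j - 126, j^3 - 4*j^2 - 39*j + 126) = j^2 + 3*j - 18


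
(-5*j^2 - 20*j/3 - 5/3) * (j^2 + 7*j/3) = -5*j^4 - 55*j^3/3 - 155*j^2/9 - 35*j/9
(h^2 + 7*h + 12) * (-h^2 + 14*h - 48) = -h^4 + 7*h^3 + 38*h^2 - 168*h - 576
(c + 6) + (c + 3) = 2*c + 9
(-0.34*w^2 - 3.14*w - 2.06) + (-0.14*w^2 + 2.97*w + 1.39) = -0.48*w^2 - 0.17*w - 0.67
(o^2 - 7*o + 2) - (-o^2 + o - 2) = 2*o^2 - 8*o + 4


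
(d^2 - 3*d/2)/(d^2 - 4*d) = (d - 3/2)/(d - 4)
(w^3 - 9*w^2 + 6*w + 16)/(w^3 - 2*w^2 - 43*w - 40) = (w - 2)/(w + 5)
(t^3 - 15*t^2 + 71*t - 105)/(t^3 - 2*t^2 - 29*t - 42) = (t^2 - 8*t + 15)/(t^2 + 5*t + 6)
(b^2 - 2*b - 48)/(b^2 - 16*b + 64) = (b + 6)/(b - 8)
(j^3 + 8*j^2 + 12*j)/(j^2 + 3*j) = (j^2 + 8*j + 12)/(j + 3)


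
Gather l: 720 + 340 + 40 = 1100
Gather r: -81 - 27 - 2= -110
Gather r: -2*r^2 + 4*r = -2*r^2 + 4*r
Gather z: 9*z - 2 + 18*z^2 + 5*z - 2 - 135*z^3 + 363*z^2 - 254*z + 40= -135*z^3 + 381*z^2 - 240*z + 36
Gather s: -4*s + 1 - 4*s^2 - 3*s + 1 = -4*s^2 - 7*s + 2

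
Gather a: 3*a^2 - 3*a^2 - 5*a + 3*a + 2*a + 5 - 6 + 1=0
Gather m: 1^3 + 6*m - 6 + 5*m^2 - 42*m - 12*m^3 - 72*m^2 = -12*m^3 - 67*m^2 - 36*m - 5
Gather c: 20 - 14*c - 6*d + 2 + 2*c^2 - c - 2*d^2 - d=2*c^2 - 15*c - 2*d^2 - 7*d + 22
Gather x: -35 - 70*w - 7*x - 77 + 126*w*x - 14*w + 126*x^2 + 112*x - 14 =-84*w + 126*x^2 + x*(126*w + 105) - 126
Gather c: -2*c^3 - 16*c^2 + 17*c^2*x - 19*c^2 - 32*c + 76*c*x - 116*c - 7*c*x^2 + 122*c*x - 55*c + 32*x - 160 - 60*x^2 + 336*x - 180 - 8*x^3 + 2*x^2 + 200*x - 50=-2*c^3 + c^2*(17*x - 35) + c*(-7*x^2 + 198*x - 203) - 8*x^3 - 58*x^2 + 568*x - 390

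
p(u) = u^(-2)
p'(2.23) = -0.18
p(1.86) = 0.29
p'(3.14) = -0.06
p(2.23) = 0.20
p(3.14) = 0.10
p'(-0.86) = 3.14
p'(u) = -2/u^3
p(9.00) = 0.01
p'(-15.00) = 0.00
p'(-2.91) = 0.08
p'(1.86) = -0.31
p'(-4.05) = 0.03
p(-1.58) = 0.40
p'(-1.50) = 0.59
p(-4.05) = 0.06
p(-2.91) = 0.12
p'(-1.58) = 0.51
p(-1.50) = 0.44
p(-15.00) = 0.00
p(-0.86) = 1.35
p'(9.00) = 0.00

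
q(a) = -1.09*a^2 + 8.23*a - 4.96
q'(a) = 8.23 - 2.18*a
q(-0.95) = -13.76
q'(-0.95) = 10.30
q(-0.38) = -8.24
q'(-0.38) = 9.06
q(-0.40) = -8.43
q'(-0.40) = 9.10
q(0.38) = -1.99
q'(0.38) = 7.40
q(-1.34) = -17.95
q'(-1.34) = 11.15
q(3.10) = 10.08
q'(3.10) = 1.47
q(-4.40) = -62.27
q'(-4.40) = 17.82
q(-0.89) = -13.15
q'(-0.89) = 10.17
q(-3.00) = -39.46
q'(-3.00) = 14.77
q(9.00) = -19.18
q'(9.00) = -11.39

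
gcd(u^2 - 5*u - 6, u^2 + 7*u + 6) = u + 1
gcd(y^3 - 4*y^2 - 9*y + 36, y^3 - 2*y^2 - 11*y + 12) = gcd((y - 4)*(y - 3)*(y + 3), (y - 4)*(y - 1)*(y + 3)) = y^2 - y - 12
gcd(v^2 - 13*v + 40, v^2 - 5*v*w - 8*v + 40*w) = v - 8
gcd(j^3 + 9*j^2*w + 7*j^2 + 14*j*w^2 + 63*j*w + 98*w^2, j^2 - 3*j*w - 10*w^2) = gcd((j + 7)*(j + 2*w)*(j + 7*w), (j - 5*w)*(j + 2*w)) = j + 2*w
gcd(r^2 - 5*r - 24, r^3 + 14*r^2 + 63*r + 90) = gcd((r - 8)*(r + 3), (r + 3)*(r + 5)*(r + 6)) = r + 3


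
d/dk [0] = 0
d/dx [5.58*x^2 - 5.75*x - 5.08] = 11.16*x - 5.75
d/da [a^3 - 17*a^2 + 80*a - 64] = 3*a^2 - 34*a + 80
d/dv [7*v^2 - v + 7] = 14*v - 1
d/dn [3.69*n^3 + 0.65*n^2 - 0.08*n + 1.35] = 11.07*n^2 + 1.3*n - 0.08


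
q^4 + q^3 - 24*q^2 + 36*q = q*(q - 3)*(q - 2)*(q + 6)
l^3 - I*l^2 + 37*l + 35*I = (l - 7*I)*(l + I)*(l + 5*I)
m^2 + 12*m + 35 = (m + 5)*(m + 7)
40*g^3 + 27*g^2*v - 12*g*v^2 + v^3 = (-8*g + v)*(-5*g + v)*(g + v)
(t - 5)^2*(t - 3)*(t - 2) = t^4 - 15*t^3 + 81*t^2 - 185*t + 150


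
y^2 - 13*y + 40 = (y - 8)*(y - 5)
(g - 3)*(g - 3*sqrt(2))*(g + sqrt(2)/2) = g^3 - 5*sqrt(2)*g^2/2 - 3*g^2 - 3*g + 15*sqrt(2)*g/2 + 9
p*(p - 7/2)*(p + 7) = p^3 + 7*p^2/2 - 49*p/2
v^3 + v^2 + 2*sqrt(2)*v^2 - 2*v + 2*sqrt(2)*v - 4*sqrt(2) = (v - 1)*(v + 2)*(v + 2*sqrt(2))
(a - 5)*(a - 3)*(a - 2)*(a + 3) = a^4 - 7*a^3 + a^2 + 63*a - 90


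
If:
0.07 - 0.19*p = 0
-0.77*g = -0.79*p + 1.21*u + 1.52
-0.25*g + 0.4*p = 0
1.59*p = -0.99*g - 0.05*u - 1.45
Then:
No Solution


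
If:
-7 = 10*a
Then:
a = -7/10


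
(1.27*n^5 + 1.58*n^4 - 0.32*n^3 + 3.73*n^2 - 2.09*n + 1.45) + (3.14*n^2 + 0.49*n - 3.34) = 1.27*n^5 + 1.58*n^4 - 0.32*n^3 + 6.87*n^2 - 1.6*n - 1.89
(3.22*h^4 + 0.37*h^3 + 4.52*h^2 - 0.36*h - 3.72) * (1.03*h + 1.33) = 3.3166*h^5 + 4.6637*h^4 + 5.1477*h^3 + 5.6408*h^2 - 4.3104*h - 4.9476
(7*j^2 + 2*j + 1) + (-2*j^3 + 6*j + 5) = -2*j^3 + 7*j^2 + 8*j + 6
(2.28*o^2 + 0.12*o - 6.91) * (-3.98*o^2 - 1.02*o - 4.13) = -9.0744*o^4 - 2.8032*o^3 + 17.963*o^2 + 6.5526*o + 28.5383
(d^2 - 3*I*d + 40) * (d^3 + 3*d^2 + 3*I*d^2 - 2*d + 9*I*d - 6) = d^5 + 3*d^4 + 47*d^3 + 141*d^2 + 126*I*d^2 - 80*d + 378*I*d - 240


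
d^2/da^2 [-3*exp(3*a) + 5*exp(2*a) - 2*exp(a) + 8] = (-27*exp(2*a) + 20*exp(a) - 2)*exp(a)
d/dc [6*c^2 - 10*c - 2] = 12*c - 10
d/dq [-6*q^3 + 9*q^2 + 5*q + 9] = -18*q^2 + 18*q + 5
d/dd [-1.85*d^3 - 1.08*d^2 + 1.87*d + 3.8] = -5.55*d^2 - 2.16*d + 1.87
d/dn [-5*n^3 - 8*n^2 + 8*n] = -15*n^2 - 16*n + 8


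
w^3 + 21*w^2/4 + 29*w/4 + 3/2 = (w + 1/4)*(w + 2)*(w + 3)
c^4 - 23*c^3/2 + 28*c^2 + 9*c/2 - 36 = (c - 8)*(c - 3)*(c - 3/2)*(c + 1)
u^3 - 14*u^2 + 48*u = u*(u - 8)*(u - 6)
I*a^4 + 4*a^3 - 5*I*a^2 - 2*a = a*(a - 2*I)*(a - I)*(I*a + 1)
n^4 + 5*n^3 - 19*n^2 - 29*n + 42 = (n - 3)*(n - 1)*(n + 2)*(n + 7)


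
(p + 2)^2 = p^2 + 4*p + 4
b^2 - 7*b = b*(b - 7)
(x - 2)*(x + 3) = x^2 + x - 6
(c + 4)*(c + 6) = c^2 + 10*c + 24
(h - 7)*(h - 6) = h^2 - 13*h + 42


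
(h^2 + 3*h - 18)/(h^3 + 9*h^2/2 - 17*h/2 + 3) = 2*(h - 3)/(2*h^2 - 3*h + 1)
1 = 1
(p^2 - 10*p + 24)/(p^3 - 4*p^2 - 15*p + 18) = (p - 4)/(p^2 + 2*p - 3)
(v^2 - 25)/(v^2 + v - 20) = (v - 5)/(v - 4)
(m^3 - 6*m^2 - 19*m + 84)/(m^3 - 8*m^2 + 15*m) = (m^2 - 3*m - 28)/(m*(m - 5))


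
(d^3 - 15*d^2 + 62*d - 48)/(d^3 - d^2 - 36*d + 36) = (d - 8)/(d + 6)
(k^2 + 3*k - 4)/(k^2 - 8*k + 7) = (k + 4)/(k - 7)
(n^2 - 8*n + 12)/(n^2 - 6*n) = (n - 2)/n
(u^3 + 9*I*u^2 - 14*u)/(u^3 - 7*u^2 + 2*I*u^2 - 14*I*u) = (u + 7*I)/(u - 7)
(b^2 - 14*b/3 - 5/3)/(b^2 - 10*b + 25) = (b + 1/3)/(b - 5)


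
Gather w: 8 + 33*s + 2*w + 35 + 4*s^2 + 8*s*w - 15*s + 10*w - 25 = 4*s^2 + 18*s + w*(8*s + 12) + 18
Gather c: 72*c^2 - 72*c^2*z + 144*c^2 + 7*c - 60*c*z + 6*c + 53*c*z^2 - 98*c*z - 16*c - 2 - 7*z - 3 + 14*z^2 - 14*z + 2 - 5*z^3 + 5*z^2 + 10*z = c^2*(216 - 72*z) + c*(53*z^2 - 158*z - 3) - 5*z^3 + 19*z^2 - 11*z - 3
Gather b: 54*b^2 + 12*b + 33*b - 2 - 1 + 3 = 54*b^2 + 45*b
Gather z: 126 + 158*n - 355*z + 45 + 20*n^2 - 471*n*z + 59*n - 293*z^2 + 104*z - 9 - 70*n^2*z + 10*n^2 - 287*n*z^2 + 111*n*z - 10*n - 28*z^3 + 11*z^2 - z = 30*n^2 + 207*n - 28*z^3 + z^2*(-287*n - 282) + z*(-70*n^2 - 360*n - 252) + 162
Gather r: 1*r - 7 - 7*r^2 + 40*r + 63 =-7*r^2 + 41*r + 56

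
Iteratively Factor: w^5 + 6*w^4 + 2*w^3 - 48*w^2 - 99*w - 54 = (w - 3)*(w^4 + 9*w^3 + 29*w^2 + 39*w + 18) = (w - 3)*(w + 3)*(w^3 + 6*w^2 + 11*w + 6) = (w - 3)*(w + 1)*(w + 3)*(w^2 + 5*w + 6) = (w - 3)*(w + 1)*(w + 3)^2*(w + 2)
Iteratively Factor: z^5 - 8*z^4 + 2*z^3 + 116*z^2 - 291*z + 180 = (z - 5)*(z^4 - 3*z^3 - 13*z^2 + 51*z - 36) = (z - 5)*(z - 1)*(z^3 - 2*z^2 - 15*z + 36) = (z - 5)*(z - 1)*(z + 4)*(z^2 - 6*z + 9) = (z - 5)*(z - 3)*(z - 1)*(z + 4)*(z - 3)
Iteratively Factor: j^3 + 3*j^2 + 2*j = (j)*(j^2 + 3*j + 2) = j*(j + 2)*(j + 1)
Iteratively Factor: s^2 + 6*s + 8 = (s + 2)*(s + 4)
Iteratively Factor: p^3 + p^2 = (p + 1)*(p^2) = p*(p + 1)*(p)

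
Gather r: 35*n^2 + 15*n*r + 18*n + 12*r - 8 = 35*n^2 + 18*n + r*(15*n + 12) - 8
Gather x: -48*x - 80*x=-128*x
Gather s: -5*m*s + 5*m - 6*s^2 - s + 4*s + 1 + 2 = 5*m - 6*s^2 + s*(3 - 5*m) + 3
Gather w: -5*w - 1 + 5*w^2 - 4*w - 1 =5*w^2 - 9*w - 2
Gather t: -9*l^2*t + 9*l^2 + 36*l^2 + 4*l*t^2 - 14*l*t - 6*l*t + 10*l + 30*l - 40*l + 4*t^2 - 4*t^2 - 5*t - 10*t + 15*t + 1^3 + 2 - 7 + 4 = 45*l^2 + 4*l*t^2 + t*(-9*l^2 - 20*l)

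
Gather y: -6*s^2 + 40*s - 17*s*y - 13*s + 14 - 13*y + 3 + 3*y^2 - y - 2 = -6*s^2 + 27*s + 3*y^2 + y*(-17*s - 14) + 15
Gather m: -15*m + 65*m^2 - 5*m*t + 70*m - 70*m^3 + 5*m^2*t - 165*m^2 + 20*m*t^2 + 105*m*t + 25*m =-70*m^3 + m^2*(5*t - 100) + m*(20*t^2 + 100*t + 80)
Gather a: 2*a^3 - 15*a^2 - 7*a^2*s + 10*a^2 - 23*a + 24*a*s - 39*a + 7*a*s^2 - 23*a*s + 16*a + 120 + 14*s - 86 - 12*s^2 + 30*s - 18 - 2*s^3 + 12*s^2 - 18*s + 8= 2*a^3 + a^2*(-7*s - 5) + a*(7*s^2 + s - 46) - 2*s^3 + 26*s + 24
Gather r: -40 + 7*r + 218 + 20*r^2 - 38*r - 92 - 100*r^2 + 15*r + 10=-80*r^2 - 16*r + 96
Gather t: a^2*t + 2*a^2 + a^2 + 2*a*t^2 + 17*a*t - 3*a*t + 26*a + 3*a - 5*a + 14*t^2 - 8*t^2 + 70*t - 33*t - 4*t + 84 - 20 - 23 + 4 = 3*a^2 + 24*a + t^2*(2*a + 6) + t*(a^2 + 14*a + 33) + 45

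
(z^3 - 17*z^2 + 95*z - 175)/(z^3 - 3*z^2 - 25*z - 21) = (z^2 - 10*z + 25)/(z^2 + 4*z + 3)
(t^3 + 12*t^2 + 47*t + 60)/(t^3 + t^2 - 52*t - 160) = (t + 3)/(t - 8)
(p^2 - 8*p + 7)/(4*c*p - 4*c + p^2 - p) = (p - 7)/(4*c + p)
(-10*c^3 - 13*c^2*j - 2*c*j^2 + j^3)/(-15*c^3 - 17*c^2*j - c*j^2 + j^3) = (2*c + j)/(3*c + j)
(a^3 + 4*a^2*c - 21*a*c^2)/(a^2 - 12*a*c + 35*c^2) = a*(a^2 + 4*a*c - 21*c^2)/(a^2 - 12*a*c + 35*c^2)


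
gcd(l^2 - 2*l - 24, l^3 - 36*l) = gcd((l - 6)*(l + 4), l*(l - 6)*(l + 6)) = l - 6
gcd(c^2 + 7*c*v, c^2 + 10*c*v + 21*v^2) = c + 7*v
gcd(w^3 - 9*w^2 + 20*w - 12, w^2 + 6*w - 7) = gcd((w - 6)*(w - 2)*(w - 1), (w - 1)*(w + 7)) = w - 1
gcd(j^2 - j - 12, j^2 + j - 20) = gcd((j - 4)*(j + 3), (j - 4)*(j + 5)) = j - 4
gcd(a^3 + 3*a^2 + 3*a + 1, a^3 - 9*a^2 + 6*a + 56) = 1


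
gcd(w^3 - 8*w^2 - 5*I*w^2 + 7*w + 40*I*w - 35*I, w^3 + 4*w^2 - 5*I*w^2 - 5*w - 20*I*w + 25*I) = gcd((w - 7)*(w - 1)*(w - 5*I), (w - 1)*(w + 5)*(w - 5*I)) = w^2 + w*(-1 - 5*I) + 5*I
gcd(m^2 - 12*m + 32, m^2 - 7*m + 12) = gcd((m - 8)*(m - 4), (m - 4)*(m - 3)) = m - 4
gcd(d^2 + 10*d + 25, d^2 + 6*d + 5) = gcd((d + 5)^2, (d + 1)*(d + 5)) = d + 5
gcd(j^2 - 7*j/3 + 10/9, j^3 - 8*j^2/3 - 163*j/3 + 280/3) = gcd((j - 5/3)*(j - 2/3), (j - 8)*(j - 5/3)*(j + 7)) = j - 5/3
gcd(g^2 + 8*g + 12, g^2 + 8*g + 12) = g^2 + 8*g + 12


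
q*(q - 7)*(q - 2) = q^3 - 9*q^2 + 14*q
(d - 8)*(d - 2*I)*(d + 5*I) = d^3 - 8*d^2 + 3*I*d^2 + 10*d - 24*I*d - 80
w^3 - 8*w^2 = w^2*(w - 8)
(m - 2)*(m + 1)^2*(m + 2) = m^4 + 2*m^3 - 3*m^2 - 8*m - 4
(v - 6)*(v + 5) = v^2 - v - 30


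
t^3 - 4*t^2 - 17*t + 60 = (t - 5)*(t - 3)*(t + 4)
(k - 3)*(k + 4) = k^2 + k - 12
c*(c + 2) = c^2 + 2*c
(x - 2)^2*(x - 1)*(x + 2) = x^4 - 3*x^3 - 2*x^2 + 12*x - 8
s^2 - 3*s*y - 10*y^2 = (s - 5*y)*(s + 2*y)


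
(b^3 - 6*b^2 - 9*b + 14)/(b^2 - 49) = (b^2 + b - 2)/(b + 7)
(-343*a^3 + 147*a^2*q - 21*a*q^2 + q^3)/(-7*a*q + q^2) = 49*a^2/q - 14*a + q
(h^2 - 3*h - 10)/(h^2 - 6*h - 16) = (h - 5)/(h - 8)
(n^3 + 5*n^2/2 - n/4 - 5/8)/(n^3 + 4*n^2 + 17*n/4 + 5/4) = (n - 1/2)/(n + 1)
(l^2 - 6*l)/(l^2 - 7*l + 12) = l*(l - 6)/(l^2 - 7*l + 12)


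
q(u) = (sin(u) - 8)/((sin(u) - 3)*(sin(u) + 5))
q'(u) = -(sin(u) - 8)*cos(u)/((sin(u) - 3)*(sin(u) + 5)^2) - (sin(u) - 8)*cos(u)/((sin(u) - 3)^2*(sin(u) + 5)) + cos(u)/((sin(u) - 3)*(sin(u) + 5))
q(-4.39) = 0.58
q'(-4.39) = -0.03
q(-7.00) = 0.55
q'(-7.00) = -0.03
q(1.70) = 0.58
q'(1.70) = -0.01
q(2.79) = 0.54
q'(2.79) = -0.03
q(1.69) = 0.58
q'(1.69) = -0.01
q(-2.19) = 0.55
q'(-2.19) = 0.03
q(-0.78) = 0.55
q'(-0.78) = -0.03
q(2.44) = 0.55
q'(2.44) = -0.05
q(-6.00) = 0.54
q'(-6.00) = 0.03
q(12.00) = 0.54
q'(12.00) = -0.03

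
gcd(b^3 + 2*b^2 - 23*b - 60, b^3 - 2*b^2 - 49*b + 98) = 1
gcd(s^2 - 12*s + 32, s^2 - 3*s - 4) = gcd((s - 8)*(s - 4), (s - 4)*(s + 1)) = s - 4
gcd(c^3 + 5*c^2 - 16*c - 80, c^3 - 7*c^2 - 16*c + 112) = c^2 - 16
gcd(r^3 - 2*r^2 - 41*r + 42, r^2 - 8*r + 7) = r^2 - 8*r + 7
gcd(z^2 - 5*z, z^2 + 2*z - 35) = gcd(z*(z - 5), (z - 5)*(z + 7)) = z - 5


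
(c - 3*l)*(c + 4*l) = c^2 + c*l - 12*l^2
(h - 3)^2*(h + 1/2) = h^3 - 11*h^2/2 + 6*h + 9/2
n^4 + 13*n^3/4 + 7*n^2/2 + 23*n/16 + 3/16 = (n + 1/4)*(n + 1/2)*(n + 1)*(n + 3/2)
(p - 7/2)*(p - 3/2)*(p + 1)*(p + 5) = p^4 + p^3 - 79*p^2/4 + 13*p/2 + 105/4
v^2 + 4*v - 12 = (v - 2)*(v + 6)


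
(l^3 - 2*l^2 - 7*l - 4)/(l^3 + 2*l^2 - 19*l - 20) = (l + 1)/(l + 5)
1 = 1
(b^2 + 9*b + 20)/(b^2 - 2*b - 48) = (b^2 + 9*b + 20)/(b^2 - 2*b - 48)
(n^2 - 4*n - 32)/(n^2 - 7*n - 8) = (n + 4)/(n + 1)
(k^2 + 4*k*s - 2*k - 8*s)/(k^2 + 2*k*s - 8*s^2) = (2 - k)/(-k + 2*s)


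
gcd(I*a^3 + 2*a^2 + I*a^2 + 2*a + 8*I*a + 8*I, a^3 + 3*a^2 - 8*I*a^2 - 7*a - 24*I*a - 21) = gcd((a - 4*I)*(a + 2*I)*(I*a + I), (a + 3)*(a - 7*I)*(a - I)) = 1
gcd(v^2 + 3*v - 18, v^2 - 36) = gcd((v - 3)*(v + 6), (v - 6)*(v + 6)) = v + 6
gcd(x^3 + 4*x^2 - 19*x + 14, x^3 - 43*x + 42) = x^2 + 6*x - 7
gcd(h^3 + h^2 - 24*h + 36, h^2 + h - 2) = 1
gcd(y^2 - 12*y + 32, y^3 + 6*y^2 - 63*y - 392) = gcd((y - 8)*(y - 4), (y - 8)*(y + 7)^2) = y - 8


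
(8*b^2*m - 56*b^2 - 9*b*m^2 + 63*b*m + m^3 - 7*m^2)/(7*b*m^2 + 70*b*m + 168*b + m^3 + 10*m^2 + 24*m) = (8*b^2*m - 56*b^2 - 9*b*m^2 + 63*b*m + m^3 - 7*m^2)/(7*b*m^2 + 70*b*m + 168*b + m^3 + 10*m^2 + 24*m)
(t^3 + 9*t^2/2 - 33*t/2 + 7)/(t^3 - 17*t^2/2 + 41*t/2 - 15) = (2*t^2 + 13*t - 7)/(2*t^2 - 13*t + 15)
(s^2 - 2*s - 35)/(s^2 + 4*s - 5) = (s - 7)/(s - 1)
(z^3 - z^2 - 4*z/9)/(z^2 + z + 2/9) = z*(3*z - 4)/(3*z + 2)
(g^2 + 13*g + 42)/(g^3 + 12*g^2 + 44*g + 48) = (g + 7)/(g^2 + 6*g + 8)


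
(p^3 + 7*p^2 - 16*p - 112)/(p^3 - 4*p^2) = 1 + 11/p + 28/p^2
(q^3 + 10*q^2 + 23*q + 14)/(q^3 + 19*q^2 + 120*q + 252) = (q^2 + 3*q + 2)/(q^2 + 12*q + 36)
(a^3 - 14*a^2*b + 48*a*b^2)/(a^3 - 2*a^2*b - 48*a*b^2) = (a - 6*b)/(a + 6*b)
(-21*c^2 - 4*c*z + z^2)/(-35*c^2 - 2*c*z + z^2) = (3*c + z)/(5*c + z)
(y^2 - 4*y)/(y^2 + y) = (y - 4)/(y + 1)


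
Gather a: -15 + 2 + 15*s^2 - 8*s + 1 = 15*s^2 - 8*s - 12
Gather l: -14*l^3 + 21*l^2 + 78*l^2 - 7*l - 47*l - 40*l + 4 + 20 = -14*l^3 + 99*l^2 - 94*l + 24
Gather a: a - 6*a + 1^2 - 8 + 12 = 5 - 5*a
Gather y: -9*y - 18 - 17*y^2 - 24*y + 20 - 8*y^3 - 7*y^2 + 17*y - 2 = -8*y^3 - 24*y^2 - 16*y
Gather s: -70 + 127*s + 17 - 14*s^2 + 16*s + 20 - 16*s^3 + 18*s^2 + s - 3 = -16*s^3 + 4*s^2 + 144*s - 36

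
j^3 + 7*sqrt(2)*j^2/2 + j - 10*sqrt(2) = (j - sqrt(2))*(j + 2*sqrt(2))*(j + 5*sqrt(2)/2)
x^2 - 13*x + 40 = (x - 8)*(x - 5)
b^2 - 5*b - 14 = (b - 7)*(b + 2)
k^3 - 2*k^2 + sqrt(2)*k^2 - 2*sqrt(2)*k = k*(k - 2)*(k + sqrt(2))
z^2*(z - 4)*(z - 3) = z^4 - 7*z^3 + 12*z^2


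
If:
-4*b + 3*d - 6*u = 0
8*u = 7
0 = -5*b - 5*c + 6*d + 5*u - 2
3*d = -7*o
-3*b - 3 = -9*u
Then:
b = 13/8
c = 71/20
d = 47/12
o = -47/28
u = 7/8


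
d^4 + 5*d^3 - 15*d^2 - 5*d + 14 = (d - 2)*(d - 1)*(d + 1)*(d + 7)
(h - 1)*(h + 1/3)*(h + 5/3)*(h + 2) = h^4 + 3*h^3 + 5*h^2/9 - 31*h/9 - 10/9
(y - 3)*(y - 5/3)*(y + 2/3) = y^3 - 4*y^2 + 17*y/9 + 10/3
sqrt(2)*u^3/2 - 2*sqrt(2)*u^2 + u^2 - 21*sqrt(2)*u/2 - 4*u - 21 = (u - 7)*(u + 3)*(sqrt(2)*u/2 + 1)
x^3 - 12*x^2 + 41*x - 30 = (x - 6)*(x - 5)*(x - 1)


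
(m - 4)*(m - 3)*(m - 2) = m^3 - 9*m^2 + 26*m - 24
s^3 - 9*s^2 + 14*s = s*(s - 7)*(s - 2)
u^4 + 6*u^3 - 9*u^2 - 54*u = u*(u - 3)*(u + 3)*(u + 6)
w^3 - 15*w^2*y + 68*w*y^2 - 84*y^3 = (w - 7*y)*(w - 6*y)*(w - 2*y)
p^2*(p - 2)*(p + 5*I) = p^4 - 2*p^3 + 5*I*p^3 - 10*I*p^2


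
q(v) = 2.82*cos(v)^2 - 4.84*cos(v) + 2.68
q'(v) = -5.64*sin(v)*cos(v) + 4.84*sin(v)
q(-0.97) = 0.85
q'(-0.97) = -1.36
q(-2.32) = 7.28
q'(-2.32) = -6.36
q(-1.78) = 3.81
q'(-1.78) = -5.88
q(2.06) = 5.58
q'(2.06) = 6.61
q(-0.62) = 0.61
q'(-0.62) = -0.15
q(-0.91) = 0.77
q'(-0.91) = -1.09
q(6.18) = 0.66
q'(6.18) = 0.08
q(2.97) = 10.19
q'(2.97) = 1.78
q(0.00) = 0.66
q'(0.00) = 0.00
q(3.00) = 10.24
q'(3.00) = 1.47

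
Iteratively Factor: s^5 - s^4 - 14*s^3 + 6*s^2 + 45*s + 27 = (s - 3)*(s^4 + 2*s^3 - 8*s^2 - 18*s - 9) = (s - 3)*(s + 1)*(s^3 + s^2 - 9*s - 9) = (s - 3)^2*(s + 1)*(s^2 + 4*s + 3) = (s - 3)^2*(s + 1)^2*(s + 3)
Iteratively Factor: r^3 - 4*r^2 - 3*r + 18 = (r + 2)*(r^2 - 6*r + 9) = (r - 3)*(r + 2)*(r - 3)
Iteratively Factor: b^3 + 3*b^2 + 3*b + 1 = (b + 1)*(b^2 + 2*b + 1) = (b + 1)^2*(b + 1)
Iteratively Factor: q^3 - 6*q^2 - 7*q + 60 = (q - 5)*(q^2 - q - 12) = (q - 5)*(q + 3)*(q - 4)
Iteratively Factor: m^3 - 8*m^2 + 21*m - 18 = (m - 3)*(m^2 - 5*m + 6) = (m - 3)*(m - 2)*(m - 3)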